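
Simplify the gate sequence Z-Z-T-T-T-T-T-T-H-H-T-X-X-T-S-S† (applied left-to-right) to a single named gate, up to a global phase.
I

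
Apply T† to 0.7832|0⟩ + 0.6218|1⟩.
0.7832|0⟩ + (0.4397 - 0.4397i)|1⟩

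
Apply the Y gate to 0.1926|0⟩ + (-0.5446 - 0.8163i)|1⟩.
(-0.8163 + 0.5446i)|0⟩ + 0.1926i|1⟩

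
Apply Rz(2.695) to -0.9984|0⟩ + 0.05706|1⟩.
(-0.2211 + 0.9736i)|0⟩ + (0.01264 + 0.05564i)|1⟩

Rz(2.695) = [[e^(−iθ/2), 0], [0, e^(iθ/2)]] with e^(±iθ/2) = cos(θ/2) ± i·sin(θ/2); θ = 2.695, cos(θ/2) ≈ 0.221445, sin(θ/2) ≈ 0.975173.
With a = amp(|0⟩) = -0.9984 and b = amp(|1⟩) = 0.05706:
new amp(|0⟩) = (0.221445 - 0.975173i)·a = (-0.2211 + 0.9736i)
new amp(|1⟩) = (0.221445 + 0.975173i)·b = (0.01264 + 0.05564i)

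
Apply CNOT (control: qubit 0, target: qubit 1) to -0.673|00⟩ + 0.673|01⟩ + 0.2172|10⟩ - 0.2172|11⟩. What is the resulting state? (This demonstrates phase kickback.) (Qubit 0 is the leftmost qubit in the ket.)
-0.673|00⟩ + 0.673|01⟩ - 0.2172|10⟩ + 0.2172|11⟩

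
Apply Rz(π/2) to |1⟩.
(1/√2 + (1/√2)i)|1⟩

Rz(π/2) = [[e^(−iθ/2), 0], [0, e^(iθ/2)]] with e^(±iθ/2) = cos(θ/2) ± i·sin(θ/2); θ = π/2, cos(θ/2) ≈ 0.707107, sin(θ/2) ≈ 0.707107.
With a = amp(|0⟩) = 0 and b = amp(|1⟩) = 1:
new amp(|0⟩) = (0.707107 - 0.707107i)·a = 0
new amp(|1⟩) = (0.707107 + 0.707107i)·b = (1/√2 + (1/√2)i)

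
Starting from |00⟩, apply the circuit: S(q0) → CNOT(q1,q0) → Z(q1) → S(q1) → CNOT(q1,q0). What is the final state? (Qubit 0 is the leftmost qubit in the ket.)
|00⟩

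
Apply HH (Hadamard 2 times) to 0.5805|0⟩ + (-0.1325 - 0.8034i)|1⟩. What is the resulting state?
0.5805|0⟩ + (-0.1325 - 0.8034i)|1⟩

H² = I, so an even number of Hadamards cancels: H^2 = I and the state is unchanged.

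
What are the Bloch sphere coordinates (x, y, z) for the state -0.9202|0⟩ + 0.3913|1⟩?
(-0.7201, 0, 0.6937)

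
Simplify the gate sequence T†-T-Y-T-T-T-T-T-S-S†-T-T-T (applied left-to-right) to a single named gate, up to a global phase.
Y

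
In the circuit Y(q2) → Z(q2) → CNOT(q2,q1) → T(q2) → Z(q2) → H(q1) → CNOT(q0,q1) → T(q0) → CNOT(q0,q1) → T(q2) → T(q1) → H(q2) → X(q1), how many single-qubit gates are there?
10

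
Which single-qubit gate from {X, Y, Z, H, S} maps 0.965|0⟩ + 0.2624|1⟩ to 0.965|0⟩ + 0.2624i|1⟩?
S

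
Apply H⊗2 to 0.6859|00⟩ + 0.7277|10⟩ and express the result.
0.7068|00⟩ + 0.7068|01⟩ - 0.0209|10⟩ - 0.0209|11⟩

H⊗2 gives amp(|y⟩) = (1/2) Σ_x (−1)^(x·y) amp(|x⟩), where x·y is the number of positions in which both x and y have a 1.
|00⟩: (0.6859 + 0.7277)/2 = 0.7068
|01⟩: (0.6859 + 0.7277)/2 = 0.7068
|10⟩: (0.6859 - 0.7277)/2 = -0.0209
|11⟩: (0.6859 - 0.7277)/2 = -0.0209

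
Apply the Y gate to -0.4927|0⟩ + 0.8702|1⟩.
-0.8702i|0⟩ - 0.4927i|1⟩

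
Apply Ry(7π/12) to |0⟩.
0.6088|0⟩ + 0.7934|1⟩

Ry(7π/12) = [[cos(θ/2), −sin(θ/2)], [sin(θ/2), cos(θ/2)]]; θ = 7π/12, cos(θ/2) ≈ 0.608761, sin(θ/2) ≈ 0.793353.
With a = amp(|0⟩) = 1 and b = amp(|1⟩) = 0:
new amp(|0⟩) = (0.608761)·a + (-0.793353)·b = 0.6088
new amp(|1⟩) = (0.793353)·a + (0.608761)·b = 0.7934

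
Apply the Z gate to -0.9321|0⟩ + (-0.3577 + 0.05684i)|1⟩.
-0.9321|0⟩ + (0.3577 - 0.05684i)|1⟩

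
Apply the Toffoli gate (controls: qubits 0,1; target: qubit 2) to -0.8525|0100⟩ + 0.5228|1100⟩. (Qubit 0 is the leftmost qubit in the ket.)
-0.8525|0100⟩ + 0.5228|1110⟩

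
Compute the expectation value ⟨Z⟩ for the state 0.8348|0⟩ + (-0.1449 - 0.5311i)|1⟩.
0.3938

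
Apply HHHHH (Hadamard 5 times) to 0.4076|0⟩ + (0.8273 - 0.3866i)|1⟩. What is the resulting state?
(0.8732 - 0.2734i)|0⟩ + (-0.2968 + 0.2734i)|1⟩

H² = I, so H^5 = H: a single Hadamard. With (a, b) = (0.4076, (0.8273 - 0.3866i)), H gives ((a + b)/√2, (a − b)/√2) = ((0.8732 - 0.2734i), (-0.2968 + 0.2734i)).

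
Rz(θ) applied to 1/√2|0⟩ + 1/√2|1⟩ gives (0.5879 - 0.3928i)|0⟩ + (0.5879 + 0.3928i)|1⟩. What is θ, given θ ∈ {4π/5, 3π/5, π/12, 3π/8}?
3π/8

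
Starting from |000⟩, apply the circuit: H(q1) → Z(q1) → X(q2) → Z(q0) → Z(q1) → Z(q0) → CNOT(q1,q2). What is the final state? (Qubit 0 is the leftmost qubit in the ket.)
1/√2|001⟩ + 1/√2|010⟩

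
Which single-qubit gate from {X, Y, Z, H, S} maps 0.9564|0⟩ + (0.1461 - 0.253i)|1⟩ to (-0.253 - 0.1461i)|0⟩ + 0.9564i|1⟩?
Y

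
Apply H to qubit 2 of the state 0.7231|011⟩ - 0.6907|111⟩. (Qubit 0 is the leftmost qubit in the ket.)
0.5113|010⟩ - 0.5113|011⟩ - 0.4884|110⟩ + 0.4884|111⟩

H on qubit 2 mixes each pair of kets that differ only in qubit 2: amplitudes (a, b) of (|…0…⟩, |…1…⟩) become ((a + b)/√2, (a − b)/√2). Kets absent from the input have amplitude 0.
(|010⟩, |011⟩): (a, b) = (0, 0.7231) → (0.5113, -0.5113)
(|110⟩, |111⟩): (a, b) = (0, -0.6907) → (-0.4884, 0.4884)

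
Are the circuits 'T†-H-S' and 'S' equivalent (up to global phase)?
No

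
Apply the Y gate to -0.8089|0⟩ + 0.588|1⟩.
-0.588i|0⟩ - 0.8089i|1⟩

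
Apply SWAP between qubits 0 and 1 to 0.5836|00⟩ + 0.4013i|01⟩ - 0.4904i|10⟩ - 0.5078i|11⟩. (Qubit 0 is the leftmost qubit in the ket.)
0.5836|00⟩ - 0.4904i|01⟩ + 0.4013i|10⟩ - 0.5078i|11⟩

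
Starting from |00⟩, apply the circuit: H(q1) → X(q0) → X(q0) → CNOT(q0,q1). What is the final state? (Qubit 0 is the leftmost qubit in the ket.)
1/√2|00⟩ + 1/√2|01⟩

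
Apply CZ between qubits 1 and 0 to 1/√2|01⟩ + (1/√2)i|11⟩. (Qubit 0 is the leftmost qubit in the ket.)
1/√2|01⟩ - (1/√2)i|11⟩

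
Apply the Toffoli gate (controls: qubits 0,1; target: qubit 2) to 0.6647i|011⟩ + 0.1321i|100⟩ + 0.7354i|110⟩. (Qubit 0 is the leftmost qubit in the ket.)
0.6647i|011⟩ + 0.1321i|100⟩ + 0.7354i|111⟩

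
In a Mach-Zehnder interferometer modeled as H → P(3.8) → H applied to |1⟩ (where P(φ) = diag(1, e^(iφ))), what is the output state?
(0.8955 + 0.3059i)|0⟩ + (0.1045 - 0.3059i)|1⟩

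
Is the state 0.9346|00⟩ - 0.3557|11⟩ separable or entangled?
Entangled

Writing the state as a|00⟩ + b|01⟩ + c|10⟩ + d|11⟩, it is a product state iff ad − bc = 0.
Here (a, b, c, d) = (0.9346, 0, 0, -0.3557): ad − bc = (0.9346)(-0.3557) − (0)(0) = -0.3324 ≠ 0, so the state is entangled.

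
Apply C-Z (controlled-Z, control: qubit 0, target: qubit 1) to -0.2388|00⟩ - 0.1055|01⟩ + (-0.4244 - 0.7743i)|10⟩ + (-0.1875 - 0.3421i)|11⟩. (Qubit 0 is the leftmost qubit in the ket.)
-0.2388|00⟩ - 0.1055|01⟩ + (-0.4244 - 0.7743i)|10⟩ + (0.1875 + 0.3421i)|11⟩

C-Z leaves the control-|0⟩ kets |00⟩, |01⟩ unchanged and applies Z to qubit 1 on the control-|1⟩ pair (|10⟩, |11⟩).
Z = [[1, 0], [0, -1]].
With a = amp(|10⟩) = (-0.4244 - 0.7743i) and b = amp(|11⟩) = (-0.1875 - 0.3421i):
new amp(|10⟩) = (1)·a = (-0.4244 - 0.7743i)
new amp(|11⟩) = (-1)·b = (0.1875 + 0.3421i)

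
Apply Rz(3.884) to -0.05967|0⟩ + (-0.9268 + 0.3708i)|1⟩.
(0.02164 + 0.05561i)|0⟩ + (-0.00936 - 0.9982i)|1⟩

Rz(3.884) = [[e^(−iθ/2), 0], [0, e^(iθ/2)]] with e^(±iθ/2) = cos(θ/2) ± i·sin(θ/2); θ = 3.884, cos(θ/2) ≈ -0.362737, sin(θ/2) ≈ 0.931891.
With a = amp(|0⟩) = -0.05967 and b = amp(|1⟩) = (-0.9268 + 0.3708i):
new amp(|0⟩) = (-0.362737 - 0.931891i)·a = (0.02164 + 0.05561i)
new amp(|1⟩) = (-0.362737 + 0.931891i)·b = (-0.00936 - 0.9982i)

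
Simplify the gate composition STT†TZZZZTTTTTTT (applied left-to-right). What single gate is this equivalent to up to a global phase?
S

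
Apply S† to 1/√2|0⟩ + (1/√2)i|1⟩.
1/√2|0⟩ + 1/√2|1⟩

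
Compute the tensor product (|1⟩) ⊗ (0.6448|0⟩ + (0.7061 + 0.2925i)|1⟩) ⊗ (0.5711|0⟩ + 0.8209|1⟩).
0.3682|100⟩ + 0.5293|101⟩ + (0.4033 + 0.167i)|110⟩ + (0.5796 + 0.2401i)|111⟩

amp(|b₁b₂…⟩) = product of the factor amplitudes for bits b₁, b₂, …; only kets whose every factor amplitude is nonzero survive.
|100⟩: (1)(0.6448)(0.5711) = 0.3682
|101⟩: (1)(0.6448)(0.8209) = 0.5293
|110⟩: (1)(0.7061 + 0.2925i)(0.5711) = (0.4033 + 0.167i)
|111⟩: (1)(0.7061 + 0.2925i)(0.8209) = (0.5796 + 0.2401i)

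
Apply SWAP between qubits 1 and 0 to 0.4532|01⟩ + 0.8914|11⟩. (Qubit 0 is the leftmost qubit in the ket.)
0.4532|10⟩ + 0.8914|11⟩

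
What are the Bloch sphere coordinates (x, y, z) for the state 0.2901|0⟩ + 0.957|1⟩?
(0.5553, 0, -0.8317)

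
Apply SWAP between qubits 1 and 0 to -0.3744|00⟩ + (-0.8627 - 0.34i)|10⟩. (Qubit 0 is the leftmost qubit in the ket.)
-0.3744|00⟩ + (-0.8627 - 0.34i)|01⟩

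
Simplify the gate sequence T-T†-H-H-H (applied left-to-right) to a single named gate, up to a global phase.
H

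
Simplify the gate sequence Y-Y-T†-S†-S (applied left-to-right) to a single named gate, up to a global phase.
T†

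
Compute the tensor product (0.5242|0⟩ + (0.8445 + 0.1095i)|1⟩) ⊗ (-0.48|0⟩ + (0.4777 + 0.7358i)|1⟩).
-0.2516|00⟩ + (0.2504 + 0.3857i)|01⟩ + (-0.4054 - 0.05256i)|10⟩ + (0.3228 + 0.6737i)|11⟩

amp(|b₁b₂…⟩) = product of the factor amplitudes for bits b₁, b₂, …; only kets whose every factor amplitude is nonzero survive.
|00⟩: (0.5242)(-0.48) = -0.2516
|01⟩: (0.5242)(0.4777 + 0.7358i) = (0.2504 + 0.3857i)
|10⟩: (0.8445 + 0.1095i)(-0.48) = (-0.4054 - 0.05256i)
|11⟩: (0.8445 + 0.1095i)(0.4777 + 0.7358i) = (0.3228 + 0.6737i)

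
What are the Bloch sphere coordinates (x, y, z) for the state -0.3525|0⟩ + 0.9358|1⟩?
(-0.6597, 0, -0.7515)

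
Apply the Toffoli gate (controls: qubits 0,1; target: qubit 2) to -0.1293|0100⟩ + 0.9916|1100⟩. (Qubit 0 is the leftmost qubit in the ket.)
-0.1293|0100⟩ + 0.9916|1110⟩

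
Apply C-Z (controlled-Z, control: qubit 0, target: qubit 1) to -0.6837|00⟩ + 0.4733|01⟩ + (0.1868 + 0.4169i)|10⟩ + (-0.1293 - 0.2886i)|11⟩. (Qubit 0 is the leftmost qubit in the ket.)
-0.6837|00⟩ + 0.4733|01⟩ + (0.1868 + 0.4169i)|10⟩ + (0.1293 + 0.2886i)|11⟩

C-Z leaves the control-|0⟩ kets |00⟩, |01⟩ unchanged and applies Z to qubit 1 on the control-|1⟩ pair (|10⟩, |11⟩).
Z = [[1, 0], [0, -1]].
With a = amp(|10⟩) = (0.1868 + 0.4169i) and b = amp(|11⟩) = (-0.1293 - 0.2886i):
new amp(|10⟩) = (1)·a = (0.1868 + 0.4169i)
new amp(|11⟩) = (-1)·b = (0.1293 + 0.2886i)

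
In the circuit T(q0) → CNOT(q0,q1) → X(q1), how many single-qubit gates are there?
2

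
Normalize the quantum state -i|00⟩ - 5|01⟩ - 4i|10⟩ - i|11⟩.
-0.1525i|00⟩ - 0.7625|01⟩ - 0.61i|10⟩ - 0.1525i|11⟩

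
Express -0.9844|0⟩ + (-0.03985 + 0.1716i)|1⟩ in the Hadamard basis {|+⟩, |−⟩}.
(-0.7243 + 0.1213i)|+⟩ + (-0.6679 - 0.1213i)|−⟩

With |ψ⟩ = α|0⟩ + β|1⟩, the Hadamard-basis coefficients are ⟨+|ψ⟩ = (α + β)/√2 and ⟨−|ψ⟩ = (α − β)/√2.
Here α = -0.9844, β = (-0.03985 + 0.1716i): (α + β)/√2 = (-0.7243 + 0.1213i), (α − β)/√2 = (-0.6679 - 0.1213i).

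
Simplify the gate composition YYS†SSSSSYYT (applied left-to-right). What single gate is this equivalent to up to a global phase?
T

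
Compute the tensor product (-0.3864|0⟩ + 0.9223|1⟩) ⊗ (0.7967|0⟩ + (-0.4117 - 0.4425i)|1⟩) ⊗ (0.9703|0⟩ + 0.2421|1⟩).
-0.2987|000⟩ - 0.07453|001⟩ + (0.1544 + 0.1659i)|010⟩ + (0.03851 + 0.04139i)|011⟩ + 0.713|100⟩ + 0.1779|101⟩ + (-0.3684 - 0.396i)|110⟩ + (-0.09193 - 0.09881i)|111⟩

amp(|b₁b₂…⟩) = product of the factor amplitudes for bits b₁, b₂, …; only kets whose every factor amplitude is nonzero survive.
|000⟩: (-0.3864)(0.7967)(0.9703) = -0.2987
|001⟩: (-0.3864)(0.7967)(0.2421) = -0.07453
|010⟩: (-0.3864)(-0.4117 - 0.4425i)(0.9703) = (0.1544 + 0.1659i)
|011⟩: (-0.3864)(-0.4117 - 0.4425i)(0.2421) = (0.03851 + 0.04139i)
|100⟩: (0.9223)(0.7967)(0.9703) = 0.713
|101⟩: (0.9223)(0.7967)(0.2421) = 0.1779
|110⟩: (0.9223)(-0.4117 - 0.4425i)(0.9703) = (-0.3684 - 0.396i)
|111⟩: (0.9223)(-0.4117 - 0.4425i)(0.2421) = (-0.09193 - 0.09881i)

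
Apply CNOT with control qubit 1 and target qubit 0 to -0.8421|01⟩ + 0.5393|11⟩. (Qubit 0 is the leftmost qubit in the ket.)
0.5393|01⟩ - 0.8421|11⟩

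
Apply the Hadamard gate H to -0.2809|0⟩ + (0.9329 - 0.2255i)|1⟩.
(0.461 - 0.1595i)|0⟩ + (-0.8583 + 0.1595i)|1⟩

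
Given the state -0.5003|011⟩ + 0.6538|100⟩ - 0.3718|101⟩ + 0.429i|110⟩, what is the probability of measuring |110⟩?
0.184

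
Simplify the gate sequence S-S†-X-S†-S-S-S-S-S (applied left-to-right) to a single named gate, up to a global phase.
X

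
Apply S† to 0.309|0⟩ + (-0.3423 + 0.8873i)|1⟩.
0.309|0⟩ + (0.8873 + 0.3423i)|1⟩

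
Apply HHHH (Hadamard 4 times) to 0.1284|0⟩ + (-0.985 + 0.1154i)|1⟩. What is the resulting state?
0.1284|0⟩ + (-0.985 + 0.1154i)|1⟩

H² = I, so an even number of Hadamards cancels: H^4 = I and the state is unchanged.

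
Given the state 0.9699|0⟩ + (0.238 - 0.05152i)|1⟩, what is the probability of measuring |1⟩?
0.0593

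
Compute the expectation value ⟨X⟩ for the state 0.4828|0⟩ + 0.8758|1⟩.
0.8457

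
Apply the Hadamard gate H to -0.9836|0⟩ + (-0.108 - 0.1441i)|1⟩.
(-0.7719 - 0.1019i)|0⟩ + (-0.6191 + 0.1019i)|1⟩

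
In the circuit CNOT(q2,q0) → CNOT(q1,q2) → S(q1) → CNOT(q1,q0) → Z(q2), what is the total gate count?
5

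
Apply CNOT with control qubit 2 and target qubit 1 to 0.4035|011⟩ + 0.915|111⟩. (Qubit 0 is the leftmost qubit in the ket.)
0.4035|001⟩ + 0.915|101⟩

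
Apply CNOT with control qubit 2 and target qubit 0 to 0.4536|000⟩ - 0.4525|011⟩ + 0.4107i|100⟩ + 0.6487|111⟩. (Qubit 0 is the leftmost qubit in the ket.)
0.4536|000⟩ + 0.6487|011⟩ + 0.4107i|100⟩ - 0.4525|111⟩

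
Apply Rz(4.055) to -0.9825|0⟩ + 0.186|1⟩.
(0.4333 + 0.8818i)|0⟩ + (-0.08202 + 0.1669i)|1⟩

Rz(4.055) = [[e^(−iθ/2), 0], [0, e^(iθ/2)]] with e^(±iθ/2) = cos(θ/2) ± i·sin(θ/2); θ = 4.055, cos(θ/2) ≈ -0.440992, sin(θ/2) ≈ 0.897511.
With a = amp(|0⟩) = -0.9825 and b = amp(|1⟩) = 0.186:
new amp(|0⟩) = (-0.440992 - 0.897511i)·a = (0.4333 + 0.8818i)
new amp(|1⟩) = (-0.440992 + 0.897511i)·b = (-0.08202 + 0.1669i)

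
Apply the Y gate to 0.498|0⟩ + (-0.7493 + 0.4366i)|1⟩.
(0.4366 + 0.7493i)|0⟩ + 0.498i|1⟩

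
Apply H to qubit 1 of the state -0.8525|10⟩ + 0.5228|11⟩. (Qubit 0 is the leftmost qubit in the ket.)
-0.2331|10⟩ - 0.9725|11⟩

H on qubit 1 mixes each pair of kets that differ only in qubit 1: amplitudes (a, b) of (|…0…⟩, |…1…⟩) become ((a + b)/√2, (a − b)/√2). Kets absent from the input have amplitude 0.
(|10⟩, |11⟩): (a, b) = (-0.8525, 0.5228) → (-0.2331, -0.9725)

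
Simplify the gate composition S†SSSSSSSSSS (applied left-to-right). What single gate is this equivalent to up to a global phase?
S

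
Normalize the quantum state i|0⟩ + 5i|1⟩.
0.1961i|0⟩ + 0.9806i|1⟩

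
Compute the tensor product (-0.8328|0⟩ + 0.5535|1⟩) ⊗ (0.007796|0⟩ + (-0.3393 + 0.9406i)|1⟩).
-0.006493|00⟩ + (0.2826 - 0.7833i)|01⟩ + 0.004315|10⟩ + (-0.1878 + 0.5206i)|11⟩

amp(|b₁b₂…⟩) = product of the factor amplitudes for bits b₁, b₂, …; only kets whose every factor amplitude is nonzero survive.
|00⟩: (-0.8328)(0.007796) = -0.006493
|01⟩: (-0.8328)(-0.3393 + 0.9406i) = (0.2826 - 0.7833i)
|10⟩: (0.5535)(0.007796) = 0.004315
|11⟩: (0.5535)(-0.3393 + 0.9406i) = (-0.1878 + 0.5206i)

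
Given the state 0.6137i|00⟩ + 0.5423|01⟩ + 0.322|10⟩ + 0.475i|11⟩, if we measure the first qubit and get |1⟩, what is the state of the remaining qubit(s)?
0.5611|0⟩ + 0.8277i|1⟩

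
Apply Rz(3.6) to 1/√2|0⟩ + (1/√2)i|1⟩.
(-0.1607 - 0.6886i)|0⟩ + (-0.6886 - 0.1607i)|1⟩

Rz(3.6) = [[e^(−iθ/2), 0], [0, e^(iθ/2)]] with e^(±iθ/2) = cos(θ/2) ± i·sin(θ/2); θ = 3.6, cos(θ/2) ≈ -0.227202, sin(θ/2) ≈ 0.973848.
With a = amp(|0⟩) = 1/√2 and b = amp(|1⟩) = (1/√2)i:
new amp(|0⟩) = (-0.227202 - 0.973848i)·a = (-0.1607 - 0.6886i)
new amp(|1⟩) = (-0.227202 + 0.973848i)·b = (-0.6886 - 0.1607i)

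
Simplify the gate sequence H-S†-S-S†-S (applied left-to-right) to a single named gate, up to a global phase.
H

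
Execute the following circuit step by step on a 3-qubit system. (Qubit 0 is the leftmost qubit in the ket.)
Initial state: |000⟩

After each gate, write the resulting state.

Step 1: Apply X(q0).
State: |100⟩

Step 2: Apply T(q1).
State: |100⟩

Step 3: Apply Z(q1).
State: |100⟩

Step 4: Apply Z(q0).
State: -|100⟩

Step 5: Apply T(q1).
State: -|100⟩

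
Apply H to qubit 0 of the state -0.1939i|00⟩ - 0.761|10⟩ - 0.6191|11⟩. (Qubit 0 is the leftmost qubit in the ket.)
(-0.5381 - 0.1371i)|00⟩ - 0.4378|01⟩ + (0.5381 - 0.1371i)|10⟩ + 0.4378|11⟩

H on qubit 0 mixes each pair of kets that differ only in qubit 0: amplitudes (a, b) of (|…0…⟩, |…1…⟩) become ((a + b)/√2, (a − b)/√2). Kets absent from the input have amplitude 0.
(|00⟩, |10⟩): (a, b) = (-0.1939i, -0.761) → ((-0.5381 - 0.1371i), (0.5381 - 0.1371i))
(|01⟩, |11⟩): (a, b) = (0, -0.6191) → (-0.4378, 0.4378)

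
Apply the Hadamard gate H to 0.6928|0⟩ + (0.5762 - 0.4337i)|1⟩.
(0.8973 - 0.3067i)|0⟩ + (0.08245 + 0.3067i)|1⟩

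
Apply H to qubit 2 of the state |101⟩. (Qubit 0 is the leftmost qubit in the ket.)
1/√2|100⟩ - 1/√2|101⟩

H on qubit 2 mixes each pair of kets that differ only in qubit 2: amplitudes (a, b) of (|…0…⟩, |…1…⟩) become ((a + b)/√2, (a − b)/√2). Kets absent from the input have amplitude 0.
(|100⟩, |101⟩): (a, b) = (0, 1) → (1/√2, -1/√2)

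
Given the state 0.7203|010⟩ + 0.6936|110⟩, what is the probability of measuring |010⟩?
0.5188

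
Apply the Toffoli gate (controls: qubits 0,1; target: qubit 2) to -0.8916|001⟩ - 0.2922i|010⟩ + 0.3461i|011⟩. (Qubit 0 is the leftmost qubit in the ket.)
-0.8916|001⟩ - 0.2922i|010⟩ + 0.3461i|011⟩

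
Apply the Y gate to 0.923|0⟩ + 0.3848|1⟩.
-0.3848i|0⟩ + 0.923i|1⟩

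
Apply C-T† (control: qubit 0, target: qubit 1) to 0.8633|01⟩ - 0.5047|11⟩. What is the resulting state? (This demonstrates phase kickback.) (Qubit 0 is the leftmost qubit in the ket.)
0.8633|01⟩ + (-0.3569 + 0.3569i)|11⟩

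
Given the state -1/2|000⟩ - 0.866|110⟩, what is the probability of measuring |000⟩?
1/4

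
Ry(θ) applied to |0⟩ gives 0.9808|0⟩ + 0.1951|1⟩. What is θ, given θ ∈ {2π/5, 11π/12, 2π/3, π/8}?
π/8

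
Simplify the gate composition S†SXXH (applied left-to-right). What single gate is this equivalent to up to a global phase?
H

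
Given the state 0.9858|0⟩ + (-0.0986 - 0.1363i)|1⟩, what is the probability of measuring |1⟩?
0.0283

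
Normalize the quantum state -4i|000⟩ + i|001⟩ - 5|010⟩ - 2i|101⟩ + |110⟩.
-0.5835i|000⟩ + 0.1459i|001⟩ - 0.7293|010⟩ - 0.2917i|101⟩ + 0.1459|110⟩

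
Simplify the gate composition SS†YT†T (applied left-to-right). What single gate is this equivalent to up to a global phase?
Y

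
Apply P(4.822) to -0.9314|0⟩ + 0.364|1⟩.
-0.9314|0⟩ + (0.03982 - 0.3618i)|1⟩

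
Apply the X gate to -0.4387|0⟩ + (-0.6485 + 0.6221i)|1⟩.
(-0.6485 + 0.6221i)|0⟩ - 0.4387|1⟩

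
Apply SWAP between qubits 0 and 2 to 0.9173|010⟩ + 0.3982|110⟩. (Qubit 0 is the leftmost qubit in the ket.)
0.9173|010⟩ + 0.3982|011⟩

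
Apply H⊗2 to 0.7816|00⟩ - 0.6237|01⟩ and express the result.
0.07895|00⟩ + 0.7027|01⟩ + 0.07895|10⟩ + 0.7027|11⟩

H⊗2 gives amp(|y⟩) = (1/2) Σ_x (−1)^(x·y) amp(|x⟩), where x·y is the number of positions in which both x and y have a 1.
|00⟩: (0.7816 - 0.6237)/2 = 0.07895
|01⟩: (0.7816 + 0.6237)/2 = 0.7027
|10⟩: (0.7816 - 0.6237)/2 = 0.07895
|11⟩: (0.7816 + 0.6237)/2 = 0.7027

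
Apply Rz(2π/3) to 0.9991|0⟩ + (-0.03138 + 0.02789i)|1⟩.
(0.4996 - 0.8652i)|0⟩ + (-0.03984 - 0.01323i)|1⟩

Rz(2π/3) = [[e^(−iθ/2), 0], [0, e^(iθ/2)]] with e^(±iθ/2) = cos(θ/2) ± i·sin(θ/2); θ = 2π/3, cos(θ/2) ≈ 0.5, sin(θ/2) ≈ 0.866025.
With a = amp(|0⟩) = 0.9991 and b = amp(|1⟩) = (-0.03138 + 0.02789i):
new amp(|0⟩) = (0.5 - 0.866025i)·a = (0.4996 - 0.8652i)
new amp(|1⟩) = (0.5 + 0.866025i)·b = (-0.03984 - 0.01323i)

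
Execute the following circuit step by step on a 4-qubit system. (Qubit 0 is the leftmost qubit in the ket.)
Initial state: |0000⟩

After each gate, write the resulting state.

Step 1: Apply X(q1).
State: |0100⟩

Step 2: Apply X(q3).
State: |0101⟩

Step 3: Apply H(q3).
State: 1/√2|0100⟩ - 1/√2|0101⟩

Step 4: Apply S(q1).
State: (1/√2)i|0100⟩ - (1/√2)i|0101⟩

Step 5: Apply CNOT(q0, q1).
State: (1/√2)i|0100⟩ - (1/√2)i|0101⟩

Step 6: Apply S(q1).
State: -1/√2|0100⟩ + 1/√2|0101⟩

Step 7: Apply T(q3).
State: -1/√2|0100⟩ + (1/2 + (1/2)i)|0101⟩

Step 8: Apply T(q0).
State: -1/√2|0100⟩ + (1/2 + (1/2)i)|0101⟩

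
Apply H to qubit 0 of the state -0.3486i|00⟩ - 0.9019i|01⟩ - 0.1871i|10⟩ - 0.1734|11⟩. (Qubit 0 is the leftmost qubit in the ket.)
-0.3788i|00⟩ + (-0.1226 - 0.6377i)|01⟩ - 0.1142i|10⟩ + (0.1226 - 0.6377i)|11⟩

H on qubit 0 mixes each pair of kets that differ only in qubit 0: amplitudes (a, b) of (|…0…⟩, |…1…⟩) become ((a + b)/√2, (a − b)/√2). Kets absent from the input have amplitude 0.
(|00⟩, |10⟩): (a, b) = (-0.3486i, -0.1871i) → (-0.3788i, -0.1142i)
(|01⟩, |11⟩): (a, b) = (-0.9019i, -0.1734) → ((-0.1226 - 0.6377i), (0.1226 - 0.6377i))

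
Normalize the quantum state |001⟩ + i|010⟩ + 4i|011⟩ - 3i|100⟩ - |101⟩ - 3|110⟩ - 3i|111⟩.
0.1474|001⟩ + 0.1474i|010⟩ + 0.5898i|011⟩ - 0.4423i|100⟩ - 0.1474|101⟩ - 0.4423|110⟩ - 0.4423i|111⟩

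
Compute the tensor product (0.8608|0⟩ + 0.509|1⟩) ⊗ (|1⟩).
0.8608|01⟩ + 0.509|11⟩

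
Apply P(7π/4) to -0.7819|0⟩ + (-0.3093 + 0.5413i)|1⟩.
-0.7819|0⟩ + (0.164 + 0.6015i)|1⟩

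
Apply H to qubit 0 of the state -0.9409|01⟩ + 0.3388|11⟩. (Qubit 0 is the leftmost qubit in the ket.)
-0.4257|01⟩ - 0.9049|11⟩

H on qubit 0 mixes each pair of kets that differ only in qubit 0: amplitudes (a, b) of (|…0…⟩, |…1…⟩) become ((a + b)/√2, (a − b)/√2). Kets absent from the input have amplitude 0.
(|01⟩, |11⟩): (a, b) = (-0.9409, 0.3388) → (-0.4257, -0.9049)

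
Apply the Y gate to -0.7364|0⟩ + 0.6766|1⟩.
-0.6766i|0⟩ - 0.7364i|1⟩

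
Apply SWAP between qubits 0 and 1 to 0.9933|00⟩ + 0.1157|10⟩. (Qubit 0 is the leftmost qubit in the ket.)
0.9933|00⟩ + 0.1157|01⟩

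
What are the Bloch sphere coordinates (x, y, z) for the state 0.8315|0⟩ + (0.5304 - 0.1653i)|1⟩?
(0.8821, -0.2749, 0.3827)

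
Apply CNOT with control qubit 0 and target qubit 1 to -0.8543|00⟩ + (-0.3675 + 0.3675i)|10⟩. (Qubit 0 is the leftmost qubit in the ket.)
-0.8543|00⟩ + (-0.3675 + 0.3675i)|11⟩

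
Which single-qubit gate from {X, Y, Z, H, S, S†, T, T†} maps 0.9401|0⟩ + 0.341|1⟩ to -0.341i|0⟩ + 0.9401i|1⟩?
Y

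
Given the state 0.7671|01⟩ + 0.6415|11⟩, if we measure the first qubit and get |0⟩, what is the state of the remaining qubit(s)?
|1⟩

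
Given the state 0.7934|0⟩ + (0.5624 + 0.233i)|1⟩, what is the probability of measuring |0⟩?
0.6295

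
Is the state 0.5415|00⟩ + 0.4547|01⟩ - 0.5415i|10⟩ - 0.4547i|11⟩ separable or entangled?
Separable

Writing the state as a|00⟩ + b|01⟩ + c|10⟩ + d|11⟩, it is a product state iff ad − bc = 0.
Here (a, b, c, d) = (0.5415, 0.4547, -0.5415i, -0.4547i): ad − bc = (0.5415)(-0.4547i) − (0.4547)(-0.5415i) = 0, so the state is separable.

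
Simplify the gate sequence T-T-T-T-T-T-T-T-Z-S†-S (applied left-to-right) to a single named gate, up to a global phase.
Z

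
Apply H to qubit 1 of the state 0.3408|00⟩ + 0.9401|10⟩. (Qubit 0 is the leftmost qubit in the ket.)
0.241|00⟩ + 0.241|01⟩ + 0.6648|10⟩ + 0.6648|11⟩

H on qubit 1 mixes each pair of kets that differ only in qubit 1: amplitudes (a, b) of (|…0…⟩, |…1…⟩) become ((a + b)/√2, (a − b)/√2). Kets absent from the input have amplitude 0.
(|00⟩, |01⟩): (a, b) = (0.3408, 0) → (0.241, 0.241)
(|10⟩, |11⟩): (a, b) = (0.9401, 0) → (0.6648, 0.6648)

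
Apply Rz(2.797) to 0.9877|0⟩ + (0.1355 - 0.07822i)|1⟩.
(0.1693 - 0.9731i)|0⟩ + (0.1003 + 0.1201i)|1⟩

Rz(2.797) = [[e^(−iθ/2), 0], [0, e^(iθ/2)]] with e^(±iθ/2) = cos(θ/2) ± i·sin(θ/2); θ = 2.797, cos(θ/2) ≈ 0.171445, sin(θ/2) ≈ 0.985194.
With a = amp(|0⟩) = 0.9877 and b = amp(|1⟩) = (0.1355 - 0.07822i):
new amp(|0⟩) = (0.171445 - 0.985194i)·a = (0.1693 - 0.9731i)
new amp(|1⟩) = (0.171445 + 0.985194i)·b = (0.1003 + 0.1201i)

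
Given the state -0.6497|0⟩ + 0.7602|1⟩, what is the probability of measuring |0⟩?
0.4221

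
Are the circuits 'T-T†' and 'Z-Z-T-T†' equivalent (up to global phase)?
Yes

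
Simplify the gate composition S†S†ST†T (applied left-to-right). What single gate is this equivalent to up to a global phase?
S†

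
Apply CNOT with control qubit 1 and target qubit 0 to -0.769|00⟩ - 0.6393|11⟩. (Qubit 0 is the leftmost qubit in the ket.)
-0.769|00⟩ - 0.6393|01⟩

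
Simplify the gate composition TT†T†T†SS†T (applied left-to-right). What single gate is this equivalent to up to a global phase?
T†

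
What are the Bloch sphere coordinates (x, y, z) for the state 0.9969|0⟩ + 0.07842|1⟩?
(0.1564, 0, 0.9877)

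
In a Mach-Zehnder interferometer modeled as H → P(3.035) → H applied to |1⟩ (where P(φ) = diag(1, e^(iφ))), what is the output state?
(0.9972 - 0.0532i)|0⟩ + (0.002838 + 0.0532i)|1⟩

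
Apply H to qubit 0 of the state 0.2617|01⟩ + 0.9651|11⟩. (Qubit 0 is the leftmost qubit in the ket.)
0.8675|01⟩ - 0.4974|11⟩

H on qubit 0 mixes each pair of kets that differ only in qubit 0: amplitudes (a, b) of (|…0…⟩, |…1…⟩) become ((a + b)/√2, (a − b)/√2). Kets absent from the input have amplitude 0.
(|01⟩, |11⟩): (a, b) = (0.2617, 0.9651) → (0.8675, -0.4974)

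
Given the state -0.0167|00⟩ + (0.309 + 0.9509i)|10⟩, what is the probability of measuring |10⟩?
0.9997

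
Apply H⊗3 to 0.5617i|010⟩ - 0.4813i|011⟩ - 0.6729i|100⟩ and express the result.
-0.2095i|000⟩ + 0.1309i|001⟩ - 0.2663i|010⟩ - 0.6067i|011⟩ + 0.2663i|100⟩ + 0.6067i|101⟩ + 0.2095i|110⟩ - 0.1309i|111⟩

H⊗3 gives amp(|y⟩) = (1/2√2) Σ_x (−1)^(x·y) amp(|x⟩), where x·y is the number of positions in which both x and y have a 1.
|000⟩: (0.5617i - 0.4813i - 0.6729i)/(2√2) = -0.2095i
|001⟩: (0.5617i + 0.4813i - 0.6729i)/(2√2) = 0.1309i
|010⟩: (-0.5617i + 0.4813i - 0.6729i)/(2√2) = -0.2663i
|011⟩: (-0.5617i - 0.4813i - 0.6729i)/(2√2) = -0.6067i
|100⟩: (0.5617i - 0.4813i + 0.6729i)/(2√2) = 0.2663i
|101⟩: (0.5617i + 0.4813i + 0.6729i)/(2√2) = 0.6067i
|110⟩: (-0.5617i + 0.4813i + 0.6729i)/(2√2) = 0.2095i
|111⟩: (-0.5617i - 0.4813i + 0.6729i)/(2√2) = -0.1309i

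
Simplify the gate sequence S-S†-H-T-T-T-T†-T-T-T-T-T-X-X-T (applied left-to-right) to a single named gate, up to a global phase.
H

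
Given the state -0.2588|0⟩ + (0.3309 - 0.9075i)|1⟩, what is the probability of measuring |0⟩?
0.06698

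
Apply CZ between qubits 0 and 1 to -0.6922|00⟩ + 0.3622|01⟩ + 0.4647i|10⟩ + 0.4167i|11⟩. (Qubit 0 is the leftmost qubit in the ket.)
-0.6922|00⟩ + 0.3622|01⟩ + 0.4647i|10⟩ - 0.4167i|11⟩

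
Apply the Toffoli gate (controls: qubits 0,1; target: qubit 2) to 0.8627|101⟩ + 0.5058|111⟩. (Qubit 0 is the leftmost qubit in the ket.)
0.8627|101⟩ + 0.5058|110⟩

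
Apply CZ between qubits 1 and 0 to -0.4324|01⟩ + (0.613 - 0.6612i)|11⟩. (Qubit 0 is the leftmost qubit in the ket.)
-0.4324|01⟩ + (-0.613 + 0.6612i)|11⟩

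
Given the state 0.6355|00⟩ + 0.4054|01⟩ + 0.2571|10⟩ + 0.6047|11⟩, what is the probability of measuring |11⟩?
0.3657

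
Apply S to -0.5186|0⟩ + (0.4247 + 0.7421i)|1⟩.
-0.5186|0⟩ + (-0.7421 + 0.4247i)|1⟩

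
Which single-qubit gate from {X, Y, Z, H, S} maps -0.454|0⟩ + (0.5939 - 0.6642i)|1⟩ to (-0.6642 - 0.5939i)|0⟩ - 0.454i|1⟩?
Y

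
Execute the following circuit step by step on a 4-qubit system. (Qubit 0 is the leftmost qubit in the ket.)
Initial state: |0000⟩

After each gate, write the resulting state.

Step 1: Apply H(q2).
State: 1/√2|0000⟩ + 1/√2|0010⟩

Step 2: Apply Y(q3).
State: (1/√2)i|0001⟩ + (1/√2)i|0011⟩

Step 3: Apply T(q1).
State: (1/√2)i|0001⟩ + (1/√2)i|0011⟩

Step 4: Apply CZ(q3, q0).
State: (1/√2)i|0001⟩ + (1/√2)i|0011⟩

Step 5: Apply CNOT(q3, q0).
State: (1/√2)i|1001⟩ + (1/√2)i|1011⟩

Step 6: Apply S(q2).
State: (1/√2)i|1001⟩ - 1/√2|1011⟩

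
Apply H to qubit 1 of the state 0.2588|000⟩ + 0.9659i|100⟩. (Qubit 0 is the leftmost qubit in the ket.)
0.183|000⟩ + 0.183|010⟩ + 0.683i|100⟩ + 0.683i|110⟩

H on qubit 1 mixes each pair of kets that differ only in qubit 1: amplitudes (a, b) of (|…0…⟩, |…1…⟩) become ((a + b)/√2, (a − b)/√2). Kets absent from the input have amplitude 0.
(|000⟩, |010⟩): (a, b) = (0.2588, 0) → (0.183, 0.183)
(|100⟩, |110⟩): (a, b) = (0.9659i, 0) → (0.683i, 0.683i)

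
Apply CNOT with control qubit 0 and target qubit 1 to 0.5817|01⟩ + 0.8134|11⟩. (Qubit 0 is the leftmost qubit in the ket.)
0.5817|01⟩ + 0.8134|10⟩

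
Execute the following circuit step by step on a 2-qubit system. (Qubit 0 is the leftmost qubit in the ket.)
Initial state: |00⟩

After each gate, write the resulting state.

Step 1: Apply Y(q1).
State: i|01⟩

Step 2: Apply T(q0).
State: i|01⟩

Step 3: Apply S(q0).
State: i|01⟩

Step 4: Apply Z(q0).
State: i|01⟩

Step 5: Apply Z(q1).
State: -i|01⟩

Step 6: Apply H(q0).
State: -(1/√2)i|01⟩ - (1/√2)i|11⟩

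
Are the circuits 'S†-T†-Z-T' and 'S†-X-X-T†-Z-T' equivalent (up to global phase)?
Yes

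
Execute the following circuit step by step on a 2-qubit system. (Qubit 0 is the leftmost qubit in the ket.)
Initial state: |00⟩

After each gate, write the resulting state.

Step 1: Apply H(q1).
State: 1/√2|00⟩ + 1/√2|01⟩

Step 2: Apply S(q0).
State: 1/√2|00⟩ + 1/√2|01⟩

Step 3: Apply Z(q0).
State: 1/√2|00⟩ + 1/√2|01⟩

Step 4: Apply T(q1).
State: 1/√2|00⟩ + (1/2 + (1/2)i)|01⟩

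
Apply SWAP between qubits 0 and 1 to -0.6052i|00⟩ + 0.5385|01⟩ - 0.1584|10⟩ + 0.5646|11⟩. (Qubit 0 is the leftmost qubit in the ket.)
-0.6052i|00⟩ - 0.1584|01⟩ + 0.5385|10⟩ + 0.5646|11⟩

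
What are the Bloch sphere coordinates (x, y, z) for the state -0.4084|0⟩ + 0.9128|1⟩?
(-0.7456, 0, -0.6664)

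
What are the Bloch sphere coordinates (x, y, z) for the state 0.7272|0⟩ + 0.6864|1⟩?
(0.9983, 0, 0.05767)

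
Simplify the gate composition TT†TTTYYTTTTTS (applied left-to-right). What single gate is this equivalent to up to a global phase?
S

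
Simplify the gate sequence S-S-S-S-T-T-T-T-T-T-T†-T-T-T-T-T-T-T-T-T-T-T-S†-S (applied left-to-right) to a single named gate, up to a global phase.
I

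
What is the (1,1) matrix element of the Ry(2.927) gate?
0.1071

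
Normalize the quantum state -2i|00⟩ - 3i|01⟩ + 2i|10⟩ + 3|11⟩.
-0.3922i|00⟩ - 0.5883i|01⟩ + 0.3922i|10⟩ + 0.5883|11⟩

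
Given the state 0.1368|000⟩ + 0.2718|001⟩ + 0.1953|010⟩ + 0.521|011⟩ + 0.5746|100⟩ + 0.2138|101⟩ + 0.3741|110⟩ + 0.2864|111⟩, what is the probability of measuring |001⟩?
0.07388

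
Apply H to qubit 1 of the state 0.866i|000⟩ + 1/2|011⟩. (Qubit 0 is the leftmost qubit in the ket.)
0.6124i|000⟩ + 1/√8|001⟩ + 0.6124i|010⟩ - 1/√8|011⟩

H on qubit 1 mixes each pair of kets that differ only in qubit 1: amplitudes (a, b) of (|…0…⟩, |…1…⟩) become ((a + b)/√2, (a − b)/√2). Kets absent from the input have amplitude 0.
(|000⟩, |010⟩): (a, b) = (0.866i, 0) → (0.6124i, 0.6124i)
(|001⟩, |011⟩): (a, b) = (0, 1/2) → (1/√8, -1/√8)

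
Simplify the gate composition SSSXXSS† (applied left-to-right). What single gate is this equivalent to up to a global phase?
S†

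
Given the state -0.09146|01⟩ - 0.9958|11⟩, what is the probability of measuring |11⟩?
0.9916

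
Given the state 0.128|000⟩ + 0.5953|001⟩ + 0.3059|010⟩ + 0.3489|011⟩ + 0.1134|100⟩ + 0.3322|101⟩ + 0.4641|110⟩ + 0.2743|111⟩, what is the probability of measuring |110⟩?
0.2154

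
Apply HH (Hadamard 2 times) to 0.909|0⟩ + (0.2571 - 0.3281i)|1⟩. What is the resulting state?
0.909|0⟩ + (0.2571 - 0.3281i)|1⟩

H² = I, so an even number of Hadamards cancels: H^2 = I and the state is unchanged.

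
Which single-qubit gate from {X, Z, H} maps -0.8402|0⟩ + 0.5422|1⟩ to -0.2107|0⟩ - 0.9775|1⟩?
H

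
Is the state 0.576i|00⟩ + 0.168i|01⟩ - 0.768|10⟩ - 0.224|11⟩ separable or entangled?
Separable

Writing the state as a|00⟩ + b|01⟩ + c|10⟩ + d|11⟩, it is a product state iff ad − bc = 0.
Here (a, b, c, d) = (0.576i, 0.168i, -0.768, -0.224): ad − bc = (0.576i)(-0.224) − (0.168i)(-0.768) = 0, so the state is separable.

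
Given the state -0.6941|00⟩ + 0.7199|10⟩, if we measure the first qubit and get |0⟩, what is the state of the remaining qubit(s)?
-|0⟩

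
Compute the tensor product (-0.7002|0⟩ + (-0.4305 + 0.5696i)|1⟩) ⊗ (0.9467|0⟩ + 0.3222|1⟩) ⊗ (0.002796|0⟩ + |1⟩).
-0.001853|000⟩ - 0.6629|001⟩ - 0.0006308|010⟩ - 0.2256|011⟩ + (-0.00114 + 0.001508i)|100⟩ + (-0.4076 + 0.5392i)|101⟩ + (-0.0003878 + 0.0005131i)|110⟩ + (-0.1387 + 0.1835i)|111⟩

amp(|b₁b₂…⟩) = product of the factor amplitudes for bits b₁, b₂, …; only kets whose every factor amplitude is nonzero survive.
|000⟩: (-0.7002)(0.9467)(0.002796) = -0.001853
|001⟩: (-0.7002)(0.9467)(1) = -0.6629
|010⟩: (-0.7002)(0.3222)(0.002796) = -0.0006308
|011⟩: (-0.7002)(0.3222)(1) = -0.2256
|100⟩: (-0.4305 + 0.5696i)(0.9467)(0.002796) = (-0.00114 + 0.001508i)
|101⟩: (-0.4305 + 0.5696i)(0.9467)(1) = (-0.4076 + 0.5392i)
|110⟩: (-0.4305 + 0.5696i)(0.3222)(0.002796) = (-0.0003878 + 0.0005131i)
|111⟩: (-0.4305 + 0.5696i)(0.3222)(1) = (-0.1387 + 0.1835i)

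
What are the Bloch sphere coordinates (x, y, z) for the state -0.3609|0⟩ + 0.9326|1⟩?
(-0.6732, 0, -0.7395)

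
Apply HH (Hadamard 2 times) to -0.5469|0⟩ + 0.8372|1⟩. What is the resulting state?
-0.5469|0⟩ + 0.8372|1⟩

H² = I, so an even number of Hadamards cancels: H^2 = I and the state is unchanged.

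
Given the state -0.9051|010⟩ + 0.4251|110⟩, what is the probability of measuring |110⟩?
0.1807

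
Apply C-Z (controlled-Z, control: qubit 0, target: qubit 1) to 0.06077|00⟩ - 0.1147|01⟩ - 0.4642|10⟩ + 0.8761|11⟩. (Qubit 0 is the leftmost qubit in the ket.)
0.06077|00⟩ - 0.1147|01⟩ - 0.4642|10⟩ - 0.8761|11⟩

C-Z leaves the control-|0⟩ kets |00⟩, |01⟩ unchanged and applies Z to qubit 1 on the control-|1⟩ pair (|10⟩, |11⟩).
Z = [[1, 0], [0, -1]].
With a = amp(|10⟩) = -0.4642 and b = amp(|11⟩) = 0.8761:
new amp(|10⟩) = (1)·a = -0.4642
new amp(|11⟩) = (-1)·b = -0.8761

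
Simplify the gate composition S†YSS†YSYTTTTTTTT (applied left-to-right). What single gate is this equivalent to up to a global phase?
Y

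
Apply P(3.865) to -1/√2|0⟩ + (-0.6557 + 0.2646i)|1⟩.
-1/√2|0⟩ + (0.6666 + 0.2357i)|1⟩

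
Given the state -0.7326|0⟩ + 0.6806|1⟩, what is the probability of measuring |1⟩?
0.4632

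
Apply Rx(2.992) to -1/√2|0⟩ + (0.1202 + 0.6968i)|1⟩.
(0.642 - 0.1199i)|0⟩ + (0.008982 + 0.7572i)|1⟩

Rx(2.992) = [[cos(θ/2), −i·sin(θ/2)], [−i·sin(θ/2), cos(θ/2)]]; θ = 2.992, cos(θ/2) ≈ 0.0747266, sin(θ/2) ≈ 0.997204.
With a = amp(|0⟩) = -1/√2 and b = amp(|1⟩) = (0.1202 + 0.6968i):
new amp(|0⟩) = (0.0747266)·a + (-0.997204i)·b = (0.642 - 0.1199i)
new amp(|1⟩) = (-0.997204i)·a + (0.0747266)·b = (0.008982 + 0.7572i)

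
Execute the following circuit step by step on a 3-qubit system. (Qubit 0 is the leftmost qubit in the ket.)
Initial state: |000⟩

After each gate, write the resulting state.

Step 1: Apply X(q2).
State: |001⟩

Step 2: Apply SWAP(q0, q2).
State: |100⟩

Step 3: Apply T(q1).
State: |100⟩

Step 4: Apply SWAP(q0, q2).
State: |001⟩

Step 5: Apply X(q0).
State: |101⟩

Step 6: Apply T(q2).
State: (1/√2 + (1/√2)i)|101⟩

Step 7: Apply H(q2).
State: (1/2 + (1/2)i)|100⟩ + (-1/2 - (1/2)i)|101⟩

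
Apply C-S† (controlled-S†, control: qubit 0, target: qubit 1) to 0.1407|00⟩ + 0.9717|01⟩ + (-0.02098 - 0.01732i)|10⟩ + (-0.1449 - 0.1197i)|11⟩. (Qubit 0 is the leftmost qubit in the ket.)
0.1407|00⟩ + 0.9717|01⟩ + (-0.02098 - 0.01732i)|10⟩ + (-0.1197 + 0.1449i)|11⟩

C-S† leaves the control-|0⟩ kets |00⟩, |01⟩ unchanged and applies S† to qubit 1 on the control-|1⟩ pair (|10⟩, |11⟩).
S† = [[1, 0], [0, -i]].
With a = amp(|10⟩) = (-0.02098 - 0.01732i) and b = amp(|11⟩) = (-0.1449 - 0.1197i):
new amp(|10⟩) = (1)·a = (-0.02098 - 0.01732i)
new amp(|11⟩) = (-i)·b = (-0.1197 + 0.1449i)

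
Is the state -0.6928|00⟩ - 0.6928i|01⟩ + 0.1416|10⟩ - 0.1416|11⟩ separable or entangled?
Entangled

Writing the state as a|00⟩ + b|01⟩ + c|10⟩ + d|11⟩, it is a product state iff ad − bc = 0.
Here (a, b, c, d) = (-0.6928, -0.6928i, 0.1416, -0.1416): ad − bc = (-0.6928)(-0.1416) − (-0.6928i)(0.1416) = (0.0981 + 0.0981i) ≠ 0, so the state is entangled.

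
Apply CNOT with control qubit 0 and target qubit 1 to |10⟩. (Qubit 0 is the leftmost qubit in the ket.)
|11⟩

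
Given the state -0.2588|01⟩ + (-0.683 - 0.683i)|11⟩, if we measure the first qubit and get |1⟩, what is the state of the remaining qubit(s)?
(-1/√2 - (1/√2)i)|1⟩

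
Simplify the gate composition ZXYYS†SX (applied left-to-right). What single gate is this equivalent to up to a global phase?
Z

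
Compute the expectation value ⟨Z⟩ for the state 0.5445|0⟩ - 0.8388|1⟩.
-0.4071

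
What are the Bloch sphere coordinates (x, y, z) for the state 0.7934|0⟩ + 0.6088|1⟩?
(0.966, 0, 0.2588)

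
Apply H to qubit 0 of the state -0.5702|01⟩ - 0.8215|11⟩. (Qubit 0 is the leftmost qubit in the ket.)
-0.9841|01⟩ + 0.1777|11⟩

H on qubit 0 mixes each pair of kets that differ only in qubit 0: amplitudes (a, b) of (|…0…⟩, |…1…⟩) become ((a + b)/√2, (a − b)/√2). Kets absent from the input have amplitude 0.
(|01⟩, |11⟩): (a, b) = (-0.5702, -0.8215) → (-0.9841, 0.1777)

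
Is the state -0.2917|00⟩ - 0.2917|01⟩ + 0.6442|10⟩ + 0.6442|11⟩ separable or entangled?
Separable

Writing the state as a|00⟩ + b|01⟩ + c|10⟩ + d|11⟩, it is a product state iff ad − bc = 0.
Here (a, b, c, d) = (-0.2917, -0.2917, 0.6442, 0.6442): ad − bc = (-0.2917)(0.6442) − (-0.2917)(0.6442) = 0, so the state is separable.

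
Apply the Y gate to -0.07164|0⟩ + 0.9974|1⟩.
-0.9974i|0⟩ - 0.07164i|1⟩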